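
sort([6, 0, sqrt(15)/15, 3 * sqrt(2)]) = [0, sqrt(15)/15, 3 * sqrt(2), 6]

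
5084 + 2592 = 7676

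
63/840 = 3/40 = 0.075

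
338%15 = 8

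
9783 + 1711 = 11494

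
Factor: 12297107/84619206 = 2^(-1)*3^(-2)*7^(-1)*547^1*22481^1*671581^(-1)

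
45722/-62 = -737-14/31 ≈ -737.45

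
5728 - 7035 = -1307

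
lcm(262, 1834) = 1834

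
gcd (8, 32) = 8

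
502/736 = 251/368 ≈ 0.682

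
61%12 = 1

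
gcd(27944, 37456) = 8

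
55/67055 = 11/13411 ≈ 0.000820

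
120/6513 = 40/2171 ≈ 0.0184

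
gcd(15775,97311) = 1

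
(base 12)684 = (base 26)1b2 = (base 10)964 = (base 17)35c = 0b1111000100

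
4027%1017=976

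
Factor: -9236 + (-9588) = -1*2^3*13^1*181^1 = -18824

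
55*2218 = 121990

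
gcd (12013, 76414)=1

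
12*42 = 504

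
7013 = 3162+3851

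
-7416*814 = -6036624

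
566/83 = 6 + 68/83 ≈ 6.82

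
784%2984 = 784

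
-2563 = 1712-4275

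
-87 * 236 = -20532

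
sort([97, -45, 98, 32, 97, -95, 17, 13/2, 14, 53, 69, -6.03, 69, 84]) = [-95, -45, -6.03, 13/2, 14, 17, 32, 53, 69, 69, 84, 97, 97, 98]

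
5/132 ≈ 0.0379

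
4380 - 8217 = -3837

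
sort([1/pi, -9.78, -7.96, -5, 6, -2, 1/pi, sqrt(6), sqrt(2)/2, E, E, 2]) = [-9.78, -7.96, -5, -2, 1/pi, 1/pi, sqrt(2)/2, 2, sqrt(6), E, E, 6]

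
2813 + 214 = 3027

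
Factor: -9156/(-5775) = 2^2 * 5^(-2) * 11^(-1) * 109^1 = 436/275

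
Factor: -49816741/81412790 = -1*2^(-1)*5^(-1)*13^1*397^(-1)*1439^1*2663^1*20507^(-1)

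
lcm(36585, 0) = 0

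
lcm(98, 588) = 588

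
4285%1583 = 1119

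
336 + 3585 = 3921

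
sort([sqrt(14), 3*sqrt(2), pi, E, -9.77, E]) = [-9.77, E, E, pi, sqrt(14), 3*sqrt(2)]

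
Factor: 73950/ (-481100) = -1 * 2^ (-1) * 3^1 * 29^1 * 283^ (-1) = -87/566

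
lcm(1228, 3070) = 6140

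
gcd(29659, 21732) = 1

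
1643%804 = 35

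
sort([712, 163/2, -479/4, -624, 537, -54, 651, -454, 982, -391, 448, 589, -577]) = [-624, -577, -454, -391, -479/4, -54, 163/2, 448, 537, 589, 651, 712, 982]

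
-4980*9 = -44820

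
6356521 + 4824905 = 11181426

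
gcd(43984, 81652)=4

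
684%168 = 12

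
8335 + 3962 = 12297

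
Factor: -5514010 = -1*2^1*5^1*193^1*2857^1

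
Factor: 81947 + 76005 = 2^8*617^1 = 157952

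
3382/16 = 211 + 3/8 ≈ 211.38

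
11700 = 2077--9623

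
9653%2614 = 1811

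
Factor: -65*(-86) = 2^1*5^1*13^1*43^1 = 5590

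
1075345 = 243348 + 831997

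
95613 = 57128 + 38485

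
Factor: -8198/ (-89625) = 2^1*3^ (-1)*5^ (-3)*239^ (-1)*4099^1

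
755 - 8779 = -8024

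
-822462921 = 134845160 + -957308081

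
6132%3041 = 50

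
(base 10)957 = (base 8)1675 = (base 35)rc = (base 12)679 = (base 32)tt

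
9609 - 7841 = 1768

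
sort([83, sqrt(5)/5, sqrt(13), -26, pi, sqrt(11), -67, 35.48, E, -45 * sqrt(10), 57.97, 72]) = [-45 * sqrt(10), -67, -26, sqrt(5)/5, E, pi, sqrt(11), sqrt(13), 35.48, 57.97, 72, 83]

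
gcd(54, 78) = 6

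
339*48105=16307595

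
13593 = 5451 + 8142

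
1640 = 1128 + 512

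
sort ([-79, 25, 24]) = [-79, 24, 25]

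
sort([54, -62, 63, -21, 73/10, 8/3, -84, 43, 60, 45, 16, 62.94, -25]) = [-84, -62, -25, -21, 8/3, 73/10, 16, 43, 45, 54, 60, 62.94, 63]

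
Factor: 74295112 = 2^3*37^1*499^1*503^1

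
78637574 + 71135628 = 149773202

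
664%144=88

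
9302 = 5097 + 4205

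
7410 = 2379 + 5031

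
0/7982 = 0 = 0.00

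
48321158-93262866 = -44941708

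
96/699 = 32/233 ≈ 0.137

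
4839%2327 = 185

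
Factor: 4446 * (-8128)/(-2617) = 2^7 * 3^2 * 13^1 * 19^1 * 127^1 * 2617^(-1) = 36137088/2617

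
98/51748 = 49/25874 ≈ 0.00189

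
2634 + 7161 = 9795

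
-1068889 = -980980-87909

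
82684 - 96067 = -13383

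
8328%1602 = 318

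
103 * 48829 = 5029387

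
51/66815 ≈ 0.000763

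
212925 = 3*70975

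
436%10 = 6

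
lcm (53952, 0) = 0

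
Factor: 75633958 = 2^1*37816979^1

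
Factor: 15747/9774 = 2^(-1) * 3^(-2) * 29^1 = 29/18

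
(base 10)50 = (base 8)62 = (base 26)1o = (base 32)1i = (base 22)26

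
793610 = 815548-21938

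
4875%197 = 147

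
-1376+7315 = 5939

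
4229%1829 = 571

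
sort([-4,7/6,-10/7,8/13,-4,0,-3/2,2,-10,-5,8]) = [-10,-5,-4,-4,-3/2,-10/7,0,8/13,7/6,2,8]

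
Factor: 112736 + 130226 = 2^1*29^1*59^1*71^1 = 242962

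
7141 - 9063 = -1922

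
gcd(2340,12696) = 12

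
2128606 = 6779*314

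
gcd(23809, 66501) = 821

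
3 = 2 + 1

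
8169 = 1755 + 6414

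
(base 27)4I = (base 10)126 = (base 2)1111110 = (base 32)3U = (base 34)3O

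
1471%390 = 301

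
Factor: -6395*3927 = -1*3^1*5^1*7^1*11^1*17^1*1279^1 = -25113165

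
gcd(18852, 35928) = 12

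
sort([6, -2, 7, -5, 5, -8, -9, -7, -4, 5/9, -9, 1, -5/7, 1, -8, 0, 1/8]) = [-9, -9, -8, -8, -7, -5, -4, -2, -5/7, 0, 1/8, 5/9, 1, 1, 5, 6, 7]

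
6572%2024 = 500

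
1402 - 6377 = -4975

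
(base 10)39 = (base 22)1h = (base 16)27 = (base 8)47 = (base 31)18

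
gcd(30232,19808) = 8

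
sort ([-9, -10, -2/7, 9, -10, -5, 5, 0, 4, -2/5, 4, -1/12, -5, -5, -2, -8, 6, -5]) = [-10, -10, -9, -8, -5, -5, -5, -5, -2, -2/5, -2/7, -1/12, 0, 4, 4, 5, 6, 9]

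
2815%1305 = 205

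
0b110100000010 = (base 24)5ii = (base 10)3330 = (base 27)4f9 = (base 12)1b16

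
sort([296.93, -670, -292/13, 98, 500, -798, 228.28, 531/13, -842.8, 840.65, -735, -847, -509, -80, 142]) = [-847, -842.8, -798, -735, -670, -509, -80, -292/13, 531/13, 98, 142, 228.28, 296.93, 500, 840.65]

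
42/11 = 3 + 9/11 ≈ 3.82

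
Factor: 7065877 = 7^1 * 13^1 * 77647^1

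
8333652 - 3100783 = 5232869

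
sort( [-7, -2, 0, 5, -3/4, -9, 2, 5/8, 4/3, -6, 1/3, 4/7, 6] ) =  [-9, -7, -6, -2, -3/4, 0, 1/3, 4/7, 5/8, 4/3, 2, 5, 6] 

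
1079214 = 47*22962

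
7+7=14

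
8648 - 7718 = 930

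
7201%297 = 73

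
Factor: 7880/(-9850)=-1 * 2^2 * 5^(-1)=-4/5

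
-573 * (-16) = 9168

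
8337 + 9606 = 17943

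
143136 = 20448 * 7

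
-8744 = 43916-52660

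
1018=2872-1854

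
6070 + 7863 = 13933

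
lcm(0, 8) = 0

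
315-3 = 312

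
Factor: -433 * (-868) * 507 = 2^2 * 3^1 * 7^1 * 13^2 * 31^1 * 433^1 = 190552908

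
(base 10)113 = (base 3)11012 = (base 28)41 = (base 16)71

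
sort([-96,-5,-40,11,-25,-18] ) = [-96,-40,-25,-18,-5,11] 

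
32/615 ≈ 0.0520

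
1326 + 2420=3746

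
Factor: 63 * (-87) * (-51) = 3^4 * 7^1 * 17^1 * 29^1 = 279531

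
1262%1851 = 1262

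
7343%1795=163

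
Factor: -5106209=-1 * 1019^1 * 5011^1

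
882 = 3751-2869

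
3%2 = 1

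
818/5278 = 409/2639 ≈ 0.155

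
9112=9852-740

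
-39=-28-11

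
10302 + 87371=97673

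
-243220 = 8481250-8724470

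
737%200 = 137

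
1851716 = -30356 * (-61)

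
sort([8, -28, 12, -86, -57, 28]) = [-86, -57, -28, 8, 12, 28]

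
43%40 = 3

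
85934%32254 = 21426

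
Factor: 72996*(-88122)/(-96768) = 2^(-6)*3^(-1)*11^1*19^1*79^1*773^1 = 12763003/192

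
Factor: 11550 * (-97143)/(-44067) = 2^1 * 3^1 * 5^2 * 7^1 * 11^1 * 37^(-1) * 397^(-1) * 32381^1 = 374000550/14689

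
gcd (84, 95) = 1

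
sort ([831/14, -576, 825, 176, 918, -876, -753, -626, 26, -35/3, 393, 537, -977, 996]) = [-977, -876, -753, -626, -576, -35/3, 26, 831/14, 176, 393, 537, 825, 918, 996]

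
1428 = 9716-8288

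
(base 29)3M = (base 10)109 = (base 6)301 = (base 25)49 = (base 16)6D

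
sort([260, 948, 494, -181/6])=[-181/6, 260, 494, 948]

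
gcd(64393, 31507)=7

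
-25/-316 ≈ 0.0791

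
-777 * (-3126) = 2428902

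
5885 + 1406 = 7291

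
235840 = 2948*80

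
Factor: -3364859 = -1*347^1*9697^1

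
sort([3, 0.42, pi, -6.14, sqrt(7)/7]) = [-6.14, sqrt(7)/7, 0.42, 3, pi]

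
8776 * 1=8776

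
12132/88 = 137+19/22 ≈ 137.86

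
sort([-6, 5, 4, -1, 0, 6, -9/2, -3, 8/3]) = [-6, -9/2, -3, -1, 0, 8/3, 4, 5, 6]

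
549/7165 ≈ 0.0766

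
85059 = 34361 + 50698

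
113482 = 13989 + 99493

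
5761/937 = 6 + 139/937 ≈ 6.15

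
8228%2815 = 2598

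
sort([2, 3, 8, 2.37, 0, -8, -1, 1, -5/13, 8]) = [-8, -1, -5/13, 0, 1, 2, 2.37, 3, 8, 8]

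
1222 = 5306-4084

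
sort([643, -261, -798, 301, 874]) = [-798, -261, 301, 643, 874]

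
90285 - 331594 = -241309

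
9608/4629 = 2 + 350/4629 ≈ 2.08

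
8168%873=311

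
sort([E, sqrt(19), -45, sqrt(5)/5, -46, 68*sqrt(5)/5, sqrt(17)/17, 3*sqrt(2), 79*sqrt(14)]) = [-46, -45, sqrt(17)/17, sqrt(5)/5, E, 3*sqrt(2), sqrt(19), 68*sqrt(5)/5, 79*sqrt(14)]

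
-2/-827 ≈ 0.00242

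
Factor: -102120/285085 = -1*2^3*3^1*67^(-1) = -24/67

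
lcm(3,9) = 9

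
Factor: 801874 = 2^1 * 71^1 * 5647^1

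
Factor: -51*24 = -1*2^3*3^2*17^1 = -1224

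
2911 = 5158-2247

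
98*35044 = 3434312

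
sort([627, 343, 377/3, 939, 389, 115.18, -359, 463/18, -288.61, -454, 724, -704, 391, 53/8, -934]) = [-934, -704, -454, -359, -288.61, 53/8, 463/18, 115.18, 377/3, 343, 389, 391, 627, 724, 939]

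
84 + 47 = 131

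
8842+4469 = 13311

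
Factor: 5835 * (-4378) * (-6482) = 2^2 * 3^1 * 5^1 * 7^1 * 11^1 * 199^1 * 389^1 * 463^1 = 165586773660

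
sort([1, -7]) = [-7, 1]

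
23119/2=11559+1/2=11559.50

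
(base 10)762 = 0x2fa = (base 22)1ce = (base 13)468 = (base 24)17i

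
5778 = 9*642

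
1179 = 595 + 584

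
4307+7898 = 12205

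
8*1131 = 9048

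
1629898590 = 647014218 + 982884372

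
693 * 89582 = 62080326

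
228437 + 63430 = 291867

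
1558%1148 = 410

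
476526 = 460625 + 15901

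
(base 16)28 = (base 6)104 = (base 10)40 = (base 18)24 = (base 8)50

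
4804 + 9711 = 14515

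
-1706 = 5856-7562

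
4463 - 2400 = 2063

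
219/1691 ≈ 0.130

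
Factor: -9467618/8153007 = -1 * 2^1 * 3^(-1) * 83^(-1) * 137^(-1) * 239^(-1) * 4733809^1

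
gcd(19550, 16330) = 230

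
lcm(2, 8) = 8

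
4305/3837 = 1435/1279 ≈ 1.12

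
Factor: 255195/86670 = 2^(-1)*3^(-2)*53^1 = 53/18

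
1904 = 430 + 1474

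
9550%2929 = 763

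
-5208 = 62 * (-84)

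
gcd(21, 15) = 3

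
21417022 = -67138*(-319)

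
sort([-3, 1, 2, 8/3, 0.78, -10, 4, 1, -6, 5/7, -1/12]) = [-10, -6, -3, -1/12, 5/7, 0.78, 1, 1, 2, 8/3, 4]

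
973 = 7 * 139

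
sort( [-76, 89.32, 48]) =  [-76, 48, 89.32]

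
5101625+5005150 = 10106775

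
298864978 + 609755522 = 908620500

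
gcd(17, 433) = 1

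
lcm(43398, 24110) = 216990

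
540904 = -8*(-67613)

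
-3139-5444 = -8583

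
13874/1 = 13874 = 13874.00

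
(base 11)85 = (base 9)113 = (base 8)135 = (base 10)93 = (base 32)2t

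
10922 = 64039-53117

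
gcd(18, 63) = 9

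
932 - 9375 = -8443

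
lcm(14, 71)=994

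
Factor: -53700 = -1*2^2*3^1*5^2*179^1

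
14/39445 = 2/5635 ≈ 0.000355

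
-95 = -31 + -64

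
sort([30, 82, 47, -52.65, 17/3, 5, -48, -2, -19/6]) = [-52.65, -48, -19/6, -2, 5, 17/3, 30, 47, 82]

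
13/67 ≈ 0.194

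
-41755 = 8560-50315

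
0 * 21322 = 0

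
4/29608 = 1/7402 ≈ 0.000135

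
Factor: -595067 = -1*11^1*47^1*1151^1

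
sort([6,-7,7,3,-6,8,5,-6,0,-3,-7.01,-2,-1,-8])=[-8,-7.01,-7,-6,-6,-3,-2,-1,0,3,5,6,7,8]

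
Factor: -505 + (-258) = -1*7^1*109^1 = -763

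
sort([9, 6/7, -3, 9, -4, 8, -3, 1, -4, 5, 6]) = [-4, -4, -3, -3, 6/7, 1, 5, 6, 8, 9, 9]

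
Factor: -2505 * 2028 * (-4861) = 2^2 * 3^2 * 5^1 * 13^2 * 167^1 * 4861^1 = 24694560540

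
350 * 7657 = 2679950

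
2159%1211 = 948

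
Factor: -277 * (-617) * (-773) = -1 * 277^1 * 617^1 * 773^1 = -132112657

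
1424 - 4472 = -3048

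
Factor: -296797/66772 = -1*2^(-2)*16693^(-1)*296797^1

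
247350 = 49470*5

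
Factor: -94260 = -1 * 2^2 * 3^1 * 5^1 * 1571^1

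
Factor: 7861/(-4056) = -1 * 2^(-3) * 3^(-1) * 7^1 * 13^(-2) * 1123^1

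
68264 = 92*742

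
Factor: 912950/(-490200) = -1*2^(-2)*3^(-1)*31^2*43^(-1) = -961/516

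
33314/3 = 11104 + 2/3 ≈ 11104.67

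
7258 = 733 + 6525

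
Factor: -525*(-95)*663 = 3^2*5^3*7^1*13^1*17^1*19^1 = 33067125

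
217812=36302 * 6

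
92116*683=62915228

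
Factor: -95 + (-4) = -1*3^2*11^1 = -99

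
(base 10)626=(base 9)765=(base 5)10001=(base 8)1162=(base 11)51a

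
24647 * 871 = 21467537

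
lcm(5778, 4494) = 40446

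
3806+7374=11180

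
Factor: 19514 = 2^1*11^1*887^1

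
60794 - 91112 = -30318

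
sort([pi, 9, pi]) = [pi, pi, 9]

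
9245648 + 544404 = 9790052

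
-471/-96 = 157/32 ≈ 4.91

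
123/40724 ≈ 0.00302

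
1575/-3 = -525 = -525.00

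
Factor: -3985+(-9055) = -1*2^4*5^1*163^1 = -13040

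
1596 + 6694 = 8290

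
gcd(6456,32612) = 4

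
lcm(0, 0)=0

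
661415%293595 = 74225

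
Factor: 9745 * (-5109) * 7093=-1 * 3^1 * 5^1 * 13^1 * 41^1 * 131^1 * 173^1 * 1949^1=-353140645065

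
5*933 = 4665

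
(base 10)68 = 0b1000100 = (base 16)44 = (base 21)35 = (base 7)125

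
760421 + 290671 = 1051092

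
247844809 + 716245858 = 964090667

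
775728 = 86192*9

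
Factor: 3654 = 2^1 * 3^2 * 7^1 * 29^1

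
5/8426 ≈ 0.000593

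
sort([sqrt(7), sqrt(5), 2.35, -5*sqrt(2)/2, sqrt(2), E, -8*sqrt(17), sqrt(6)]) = [-8*sqrt(17), -5*sqrt(2)/2, sqrt(2), sqrt(5), 2.35, sqrt(6), sqrt(7), E]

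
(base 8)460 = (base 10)304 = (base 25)c4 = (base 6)1224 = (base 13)1a5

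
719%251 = 217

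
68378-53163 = 15215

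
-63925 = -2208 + -61717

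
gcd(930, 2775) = 15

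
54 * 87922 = 4747788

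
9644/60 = 160 + 11/15 ≈ 160.73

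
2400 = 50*48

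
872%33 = 14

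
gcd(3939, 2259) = 3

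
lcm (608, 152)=608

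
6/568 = 3/284 ≈ 0.0106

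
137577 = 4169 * 33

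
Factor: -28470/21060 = -1 * 2^(-1) * 3^(-3) * 73^1 = -73/54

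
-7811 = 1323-9134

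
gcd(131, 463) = 1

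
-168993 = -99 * 1707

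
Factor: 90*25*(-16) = -1*2^5*3^2*5^3 = -36000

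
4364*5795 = 25289380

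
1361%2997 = 1361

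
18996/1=18996=18996.00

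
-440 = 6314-6754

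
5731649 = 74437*77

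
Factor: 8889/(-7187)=-1 * 3^1 * 2963^1 * 7187^(-1) 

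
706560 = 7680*92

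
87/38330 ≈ 0.00227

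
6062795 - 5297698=765097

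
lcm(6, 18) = 18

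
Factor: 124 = 2^2 * 31^1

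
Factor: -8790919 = -1*8790919^1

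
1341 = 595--746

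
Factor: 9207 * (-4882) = -1 * 2^1 * 3^3 * 11^1 * 31^1 * 2441^1 = -44948574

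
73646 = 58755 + 14891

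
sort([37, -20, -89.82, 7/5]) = [-89.82, -20, 7/5, 37]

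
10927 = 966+9961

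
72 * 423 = 30456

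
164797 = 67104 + 97693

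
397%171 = 55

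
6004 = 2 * 3002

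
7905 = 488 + 7417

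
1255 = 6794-5539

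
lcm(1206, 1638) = 109746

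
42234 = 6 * 7039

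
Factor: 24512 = 2^6 * 383^1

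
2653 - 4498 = -1845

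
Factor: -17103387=-1*3^1*7^1*814447^1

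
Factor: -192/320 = -1*3^1*5^(-1) = -3/5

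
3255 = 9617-6362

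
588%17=10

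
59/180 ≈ 0.328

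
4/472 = 1/118 ≈ 0.00847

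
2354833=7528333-5173500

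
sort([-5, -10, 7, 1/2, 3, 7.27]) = [-10, -5, 1/2, 3, 7, 7.27]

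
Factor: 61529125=5^3*7^1*19^1*3701^1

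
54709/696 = 78 + 421/696 ≈ 78.60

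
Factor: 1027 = 13^1*79^1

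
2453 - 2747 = -294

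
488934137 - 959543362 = -470609225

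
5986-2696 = 3290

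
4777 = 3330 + 1447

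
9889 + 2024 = 11913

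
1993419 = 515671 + 1477748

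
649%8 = 1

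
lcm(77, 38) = 2926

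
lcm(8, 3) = 24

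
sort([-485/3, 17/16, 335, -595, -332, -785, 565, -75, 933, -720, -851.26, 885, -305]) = [-851.26, -785, -720, -595, -332, -305, -485/3, -75, 17/16, 335, 565, 885, 933]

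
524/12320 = 131/3080 ≈ 0.0425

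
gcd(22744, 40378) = 2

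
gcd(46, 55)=1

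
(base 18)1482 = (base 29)8io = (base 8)16152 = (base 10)7274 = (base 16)1c6a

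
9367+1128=10495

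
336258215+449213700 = 785471915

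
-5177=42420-47597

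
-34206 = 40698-74904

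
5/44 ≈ 0.114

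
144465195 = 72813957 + 71651238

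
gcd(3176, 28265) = 1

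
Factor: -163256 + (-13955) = -1 * 177211^1 = -177211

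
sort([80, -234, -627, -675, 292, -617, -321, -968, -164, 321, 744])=[-968, -675, -627, -617, -321, -234, -164, 80, 292, 321, 744]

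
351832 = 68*5174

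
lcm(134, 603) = 1206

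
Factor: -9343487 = -1 * 89^1 * 277^1 * 379^1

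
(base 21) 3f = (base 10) 78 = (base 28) 2m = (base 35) 28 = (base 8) 116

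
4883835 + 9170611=14054446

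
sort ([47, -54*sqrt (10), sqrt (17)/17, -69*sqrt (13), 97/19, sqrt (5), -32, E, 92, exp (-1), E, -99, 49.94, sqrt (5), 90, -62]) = [-69*sqrt (13), -54*sqrt (10), -99, -62, -32, sqrt (17)/17, exp (-1), sqrt (5), sqrt (5), E, E, 97/19, 47, 49.94, 90, 92]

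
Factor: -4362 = -1 * 2^1 * 3^1 * 727^1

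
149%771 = 149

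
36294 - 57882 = -21588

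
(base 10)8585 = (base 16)2189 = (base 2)10000110001001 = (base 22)hg5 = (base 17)1cc0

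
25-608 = -583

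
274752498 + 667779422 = 942531920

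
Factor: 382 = 2^1 * 191^1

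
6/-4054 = -3/2027 ≈ -0.00148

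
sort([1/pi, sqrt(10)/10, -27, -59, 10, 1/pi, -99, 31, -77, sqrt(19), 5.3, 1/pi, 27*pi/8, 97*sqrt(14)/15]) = [-99, -77, -59, -27, sqrt(10)/10, 1/pi, 1/pi, 1/pi, sqrt(19), 5.3, 10, 27*pi/8, 97*sqrt(14)/15, 31]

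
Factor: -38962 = -1 * 2^1 * 7^1 * 11^2 * 23^1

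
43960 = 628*70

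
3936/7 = 562+2/7 ≈ 562.29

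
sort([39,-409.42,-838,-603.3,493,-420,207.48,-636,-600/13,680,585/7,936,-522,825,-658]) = [-838,-658,-636,-603.3,-522,-420,-409.42,-600/13,39,585/7,207.48,493,680,825,936]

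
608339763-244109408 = 364230355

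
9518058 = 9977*954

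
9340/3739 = 2 + 1862/3739 ≈ 2.50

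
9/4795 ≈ 0.00188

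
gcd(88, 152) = 8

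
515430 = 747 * 690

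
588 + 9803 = 10391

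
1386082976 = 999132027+386950949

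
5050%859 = 755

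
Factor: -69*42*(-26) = 2^2*3^2*7^1*13^1*23^1 = 75348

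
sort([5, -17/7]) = [-17/7, 5]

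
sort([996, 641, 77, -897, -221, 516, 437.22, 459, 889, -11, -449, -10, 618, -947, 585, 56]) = [-947, -897, -449, -221, -11, -10, 56, 77, 437.22, 459, 516, 585, 618, 641, 889, 996]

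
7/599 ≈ 0.0117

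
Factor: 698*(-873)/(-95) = 2^1*3^2*5^(-1)*19^(-1)*97^1*349^1 = 609354/95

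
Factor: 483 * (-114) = -1 * 2^1 * 3^2 * 7^1 * 19^1 * 23^1 = -55062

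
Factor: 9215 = 5^1 * 19^1 * 97^1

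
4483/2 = 2241 + 1/2 = 2241.50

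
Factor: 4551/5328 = 2^ (-4) * 3^ (-1) * 41^1 = 41/48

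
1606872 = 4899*328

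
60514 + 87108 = 147622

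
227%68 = 23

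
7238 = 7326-88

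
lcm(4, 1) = 4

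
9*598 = 5382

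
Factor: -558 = -1 * 2^1 * 3^2 * 31^1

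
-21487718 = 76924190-98411908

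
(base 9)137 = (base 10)115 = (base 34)3d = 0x73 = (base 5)430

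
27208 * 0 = 0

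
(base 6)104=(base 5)130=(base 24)1g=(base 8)50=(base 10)40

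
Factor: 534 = 2^1*3^1*89^1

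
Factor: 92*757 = 2^2*23^1*757^1 = 69644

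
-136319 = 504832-641151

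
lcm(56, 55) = 3080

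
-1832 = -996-836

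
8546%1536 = 866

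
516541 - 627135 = -110594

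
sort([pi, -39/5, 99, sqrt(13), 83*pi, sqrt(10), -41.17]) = [-41.17, -39/5, pi, sqrt(10), sqrt(13), 99, 83*pi]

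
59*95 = 5605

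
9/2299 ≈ 0.00391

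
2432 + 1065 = 3497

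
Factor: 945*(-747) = -1*3^5*5^1*7^1*83^1 = -705915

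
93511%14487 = 6589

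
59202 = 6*9867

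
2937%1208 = 521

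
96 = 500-404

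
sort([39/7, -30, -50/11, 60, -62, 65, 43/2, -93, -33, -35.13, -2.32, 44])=[-93, -62, -35.13, -33, -30, -50/11, -2.32, 39/7, 43/2, 44, 60, 65]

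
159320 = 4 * 39830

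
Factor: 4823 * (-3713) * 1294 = -1 * 2^1 * 7^1 * 13^1 * 47^1 * 53^1 * 79^1 * 647^1 = -23172691906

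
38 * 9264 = 352032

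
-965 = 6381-7346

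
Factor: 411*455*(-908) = -1*2^2*3^1*5^1*7^1*13^1*137^1*227^1 = -169800540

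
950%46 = 30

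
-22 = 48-70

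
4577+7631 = 12208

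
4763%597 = 584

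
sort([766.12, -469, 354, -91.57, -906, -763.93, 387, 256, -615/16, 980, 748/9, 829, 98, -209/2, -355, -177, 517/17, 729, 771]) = [-906, -763.93, -469, -355, -177, -209/2, -91.57, -615/16, 517/17, 748/9, 98, 256, 354, 387, 729, 766.12, 771, 829, 980]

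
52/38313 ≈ 0.00136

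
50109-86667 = -36558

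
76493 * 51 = 3901143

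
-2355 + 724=-1631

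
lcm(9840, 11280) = 462480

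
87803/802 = 109 + 385/802 ≈ 109.48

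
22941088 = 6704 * 3422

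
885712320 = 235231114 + 650481206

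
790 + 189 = 979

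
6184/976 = 6 + 41/122 ≈ 6.34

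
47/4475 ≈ 0.0105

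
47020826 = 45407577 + 1613249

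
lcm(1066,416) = 17056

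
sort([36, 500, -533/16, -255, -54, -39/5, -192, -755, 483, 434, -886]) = [-886, -755, -255, -192, -54, -533/16, -39/5, 36, 434, 483, 500]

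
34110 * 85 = 2899350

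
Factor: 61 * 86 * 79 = 2^1 * 43^1 * 61^1 * 79^1 = 414434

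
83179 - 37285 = 45894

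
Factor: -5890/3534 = -1*3^(-1)*5^1 = -5/3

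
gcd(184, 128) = 8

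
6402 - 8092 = -1690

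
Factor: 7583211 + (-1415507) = 2^3 * 19^1 * 40577^1 = 6167704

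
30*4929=147870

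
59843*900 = 53858700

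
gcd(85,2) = 1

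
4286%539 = 513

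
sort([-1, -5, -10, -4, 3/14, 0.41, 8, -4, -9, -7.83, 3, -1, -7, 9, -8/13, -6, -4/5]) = [-10, -9, -7.83, -7, -6, -5, -4, -4, -1, -1, -4/5, -8/13, 3/14, 0.41, 3, 8, 9]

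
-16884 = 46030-62914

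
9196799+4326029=13522828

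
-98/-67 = 1+31/67 ≈ 1.46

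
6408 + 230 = 6638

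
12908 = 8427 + 4481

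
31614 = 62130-30516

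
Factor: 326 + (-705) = -1*379^1 = -379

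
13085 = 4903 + 8182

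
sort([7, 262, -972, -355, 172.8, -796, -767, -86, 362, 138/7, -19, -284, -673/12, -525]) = [-972, -796, -767, -525, -355, -284, -86, -673/12, -19, 7, 138/7, 172.8, 262, 362]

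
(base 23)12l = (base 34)hi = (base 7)1511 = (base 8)1124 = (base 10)596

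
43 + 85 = 128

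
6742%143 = 21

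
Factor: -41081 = -1*41081^1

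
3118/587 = 5 + 183/587 ≈ 5.31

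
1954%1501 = 453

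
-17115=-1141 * 15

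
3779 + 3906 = 7685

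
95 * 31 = 2945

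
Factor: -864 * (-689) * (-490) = -1 * 2^6 * 3^3 * 5^1 * 7^2 * 13^1 * 53^1 = -291695040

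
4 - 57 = -53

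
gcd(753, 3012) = 753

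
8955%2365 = 1860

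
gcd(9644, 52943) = 1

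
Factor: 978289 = 13^1*75253^1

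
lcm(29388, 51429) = 205716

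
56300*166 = 9345800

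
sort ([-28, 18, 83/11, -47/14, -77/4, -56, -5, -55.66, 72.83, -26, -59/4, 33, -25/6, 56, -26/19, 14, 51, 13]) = [-56, -55.66, -28, -26, -77/4, -59/4, -5, -25/6, -47/14, -26/19, 83/11, 13, 14, 18, 33, 51, 56, 72.83]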